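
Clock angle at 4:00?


Hour hand = 4×30 + 0×0.5 = 120.0°
Minute hand = 0×6 = 0°
Difference = |120.0 - 0| = 120.0°

120.0°


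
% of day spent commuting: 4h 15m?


17.7%

Time: 255 minutes
Day: 1440 minutes
Percentage = (255/1440) × 100 ≈ 17.7%


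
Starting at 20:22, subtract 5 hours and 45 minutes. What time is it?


Start: 1222 minutes from midnight
Subtract: 345 minutes
Remaining: 1222 - 345 = 877
Hours: 14, Minutes: 37

14:37


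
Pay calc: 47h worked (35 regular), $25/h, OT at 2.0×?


$1475.00

Regular: 35h × $25 = $875.00
Overtime: 47 - 35 = 12h
OT pay: 12h × $25 × 2.0 = $600.00
Total = $875.00 + $600.00 = $1475.00


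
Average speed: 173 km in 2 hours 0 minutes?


Distance: 173 km
Time: 2 hours
Speed = 173 / 2 = 86.5 km/h

86.5 km/h


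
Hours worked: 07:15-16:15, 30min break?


Total time = (16×60+15) - (7×60+15)
= 975 - 435 = 540 min
Minus break: 540 - 30 = 510 min
= 8h 30m

8h 30m (510 minutes)


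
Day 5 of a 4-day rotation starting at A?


Shifts: A, B, C, D
Start: A (index 0)
Day 5: (0 + 5 - 1) mod 4
= 4 mod 4
= 0
Index 0 → shift A

Shift A


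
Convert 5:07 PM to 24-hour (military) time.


Input: 5:07 PM
PM: 5 + 12 = 17

17:07


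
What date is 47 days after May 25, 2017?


Start: May 25, 2017
Add 47 days
May 25 → June 1: 31 - 25 + 1 = 7 days (47 - 7 = 40 left)
June 1 → July 1: 30 - 1 + 1 = 30 days (40 - 30 = 10 left)
July 1 + 10 = July 11, 2017

July 11, 2017


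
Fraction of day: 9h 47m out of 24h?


Total minutes: 9×60 + 47 = 587
Day = 24×60 = 1440 minutes
Fraction = 587/1440 ≈ 0.4076
As a percentage: 587/1440 × 100 ≈ 40.76%

0.4076 (40.76%)


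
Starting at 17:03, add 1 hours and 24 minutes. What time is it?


Start: 1023 minutes from midnight
Add: 84 minutes
Total: 1107 minutes
Hours: 1107 ÷ 60 = 18 remainder 27

18:27


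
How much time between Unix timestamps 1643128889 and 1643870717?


741828 seconds (206.1 hours / 8.59 days)

Difference = 1643870717 - 1643128889 = 741828 seconds
In hours: 741828 / 3600 ≈ 206.1
In days: 741828 / 86400 ≈ 8.59


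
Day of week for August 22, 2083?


Sunday

Zeller's congruence:
q=22, m=8, k=83, j=20
h = (22 + ⌊13×9/5⌋ + 83 + ⌊83/4⌋ + ⌊20/4⌋ - 2×20) mod 7
= (22 + 23 + 83 + 20 + 5 - 40) mod 7
= 113 mod 7 = 1
h=1 → Sunday


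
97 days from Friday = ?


Thursday

Start: Friday (index 4)
(4 + 97) mod 7
= 101 mod 7
= 3
Index 3 → Thursday


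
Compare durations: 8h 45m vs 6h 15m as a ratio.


Duration 1: 525 minutes
Duration 2: 375 minutes
Ratio = 525:375
GCD = 75
Simplified = 7:5
As a decimal: 7/5 = 1.40

7:5 (1.40)


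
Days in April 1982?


Month: April (month 4)
April has 30 days

30 days


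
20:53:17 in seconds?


75197 seconds

Hours: 20 × 3600 = 72000
Minutes: 53 × 60 = 3180
Seconds: 17
Total = 72000 + 3180 + 17 = 75197


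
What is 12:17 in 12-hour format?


Hour: 12
12 → 12 PM (noon)

12:17 PM


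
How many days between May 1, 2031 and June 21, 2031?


51 days

From May 1, 2031 to June 21, 2031
Rest of May 2031: 31 - 1 = 30
Days into June 2031: 21
Total = 30 + 21 = 51 days


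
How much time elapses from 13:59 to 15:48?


End time in minutes: 15×60 + 48 = 948
Start time in minutes: 13×60 + 59 = 839
Difference = 948 - 839 = 109 minutes
= 1 hours 49 minutes

1h 49m


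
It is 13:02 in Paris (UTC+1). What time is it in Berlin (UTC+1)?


Time difference = UTC+1 - UTC+1 = +0 hours
New hour = (13 + 0) mod 24
= 13 mod 24 = 13
Minutes unchanged → 13:02

13:02


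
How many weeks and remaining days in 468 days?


66 weeks 6 days

Weeks: 468 ÷ 7 = 66 remainder 6


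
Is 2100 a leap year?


Rules: divisible by 4 AND (not by 100 OR by 400)
2100 ÷ 4 = 525 exactly → divisible by 4
2100 ÷ 100 = 21 exactly → divisible by 100
2100 ÷ 400 = 5 remainder 100 → not divisible by 400
Divisible by 100 but not by 400 → not a leap year

No


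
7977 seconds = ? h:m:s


Hours: 7977 ÷ 3600 = 2 remainder 777
Minutes: 777 ÷ 60 = 12 remainder 57
Seconds: 57

2h 12m 57s


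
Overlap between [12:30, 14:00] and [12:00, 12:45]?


15 minutes

Meeting A: 750-840 (in minutes from midnight)
Meeting B: 720-765
Overlap start = max(750, 720) = 750
Overlap end = min(840, 765) = 765
Overlap = max(0, 765 - 750) = 15 min


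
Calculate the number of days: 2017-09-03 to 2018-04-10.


From September 3, 2017 to April 10, 2018
Rest of September 2017: 30 - 3 = 27
Full months: October 31, November 30, December 31, January 31, February 2018 28, March 31
Days into April 2018: 10
Total = 27 + 31 + 30 + 31 + 31 + 28 + 31 + 10 = 219 days

219 days


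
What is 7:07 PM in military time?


19:07

Input: 7:07 PM
PM: 7 + 12 = 19


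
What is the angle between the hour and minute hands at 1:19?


Hour hand = 1×30 + 19×0.5 = 39.5°
Minute hand = 19×6 = 114°
Difference = |39.5 - 114| = 74.5°

74.5°


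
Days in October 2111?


31 days

Month: October (month 10)
October has 31 days


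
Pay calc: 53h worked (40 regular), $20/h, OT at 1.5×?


Regular: 40h × $20 = $800.00
Overtime: 53 - 40 = 13h
OT pay: 13h × $20 × 1.5 = $390.00
Total = $800.00 + $390.00 = $1190.00

$1190.00


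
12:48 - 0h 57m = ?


Start: 768 minutes from midnight
Subtract: 57 minutes
Remaining: 768 - 57 = 711
Hours: 11, Minutes: 51

11:51


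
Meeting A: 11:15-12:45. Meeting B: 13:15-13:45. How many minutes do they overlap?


0 minutes

Meeting A: 675-765 (in minutes from midnight)
Meeting B: 795-825
Overlap start = max(675, 795) = 795
Overlap end = min(765, 825) = 765
Overlap = max(0, 765 - 795) = 0 min


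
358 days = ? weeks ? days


51 weeks 1 days

Weeks: 358 ÷ 7 = 51 remainder 1


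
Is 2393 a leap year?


No

Rules: divisible by 4 AND (not by 100 OR by 400)
2393 ÷ 4 = 598 remainder 1 → not divisible by 4
Not divisible by 4 → not a leap year


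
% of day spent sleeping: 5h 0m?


Time: 300 minutes
Day: 1440 minutes
Percentage = (300/1440) × 100 ≈ 20.8%

20.8%


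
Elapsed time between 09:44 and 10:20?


End time in minutes: 10×60 + 20 = 620
Start time in minutes: 9×60 + 44 = 584
Difference = 620 - 584 = 36 minutes
= 0 hours 36 minutes

0h 36m


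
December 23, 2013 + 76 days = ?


March 9, 2014

Start: December 23, 2013
Add 76 days
December 23 → January 1: 31 - 23 + 1 = 9 days (76 - 9 = 67 left)
January 1 → February 1: 31 - 1 + 1 = 31 days (67 - 31 = 36 left)
February 1 → March 1: 28 - 1 + 1 = 28 days (36 - 28 = 8 left)
March 1 + 8 = March 9, 2014


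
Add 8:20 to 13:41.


22:01

Start: 821 minutes from midnight
Add: 500 minutes
Total: 1321 minutes
Hours: 1321 ÷ 60 = 22 remainder 1


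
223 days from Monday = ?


Start: Monday (index 0)
(0 + 223) mod 7
= 223 mod 7
= 6
Index 6 → Sunday

Sunday


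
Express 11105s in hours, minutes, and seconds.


3h 5m 5s

Hours: 11105 ÷ 3600 = 3 remainder 305
Minutes: 305 ÷ 60 = 5 remainder 5
Seconds: 5


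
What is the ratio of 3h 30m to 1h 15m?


14:5 (2.80)

Duration 1: 210 minutes
Duration 2: 75 minutes
Ratio = 210:75
GCD = 15
Simplified = 14:5
As a decimal: 14/5 = 2.80


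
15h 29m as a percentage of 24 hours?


0.6451 (64.51%)

Total minutes: 15×60 + 29 = 929
Day = 24×60 = 1440 minutes
Fraction = 929/1440 ≈ 0.6451
As a percentage: 929/1440 × 100 ≈ 64.51%


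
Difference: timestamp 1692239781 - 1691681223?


558558 seconds (155.2 hours / 6.46 days)

Difference = 1692239781 - 1691681223 = 558558 seconds
In hours: 558558 / 3600 ≈ 155.2
In days: 558558 / 86400 ≈ 6.46


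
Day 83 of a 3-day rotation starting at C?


Shifts: A, B, C
Start: C (index 2)
Day 83: (2 + 83 - 1) mod 3
= 84 mod 3
= 0
Index 0 → shift A

Shift A


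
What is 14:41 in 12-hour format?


Hour: 14
14 - 12 = 2 → PM

2:41 PM


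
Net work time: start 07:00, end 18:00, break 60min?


Total time = (18×60+0) - (7×60+0)
= 1080 - 420 = 660 min
Minus break: 660 - 60 = 600 min
= 10h 0m

10h 0m (600 minutes)


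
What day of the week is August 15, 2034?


Zeller's congruence:
q=15, m=8, k=34, j=20
h = (15 + ⌊13×9/5⌋ + 34 + ⌊34/4⌋ + ⌊20/4⌋ - 2×20) mod 7
= (15 + 23 + 34 + 8 + 5 - 40) mod 7
= 45 mod 7 = 3
h=3 → Tuesday

Tuesday


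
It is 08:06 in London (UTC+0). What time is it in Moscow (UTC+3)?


Time difference = UTC+3 - UTC+0 = +3 hours
New hour = (8 + 3) mod 24
= 11 mod 24 = 11
Minutes unchanged → 11:06

11:06


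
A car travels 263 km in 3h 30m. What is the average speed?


Distance: 263 km
Time: 3h 30m = 210 min = 210/60 = 7/2 hours
Speed = 263 ÷ (7/2) = 263 × 2 / 7 = 526/7 ≈ 75.1 km/h

75.1 km/h


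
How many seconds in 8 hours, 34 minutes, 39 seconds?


30879 seconds

Hours: 8 × 3600 = 28800
Minutes: 34 × 60 = 2040
Seconds: 39
Total = 28800 + 2040 + 39 = 30879


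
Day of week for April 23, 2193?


Tuesday

Zeller's congruence:
q=23, m=4, k=93, j=21
h = (23 + ⌊13×5/5⌋ + 93 + ⌊93/4⌋ + ⌊21/4⌋ - 2×21) mod 7
= (23 + 13 + 93 + 23 + 5 - 42) mod 7
= 115 mod 7 = 3
h=3 → Tuesday


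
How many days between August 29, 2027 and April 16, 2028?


231 days

From August 29, 2027 to April 16, 2028
Rest of August 2027: 31 - 29 = 2
Full months: September 30, October 31, November 30, December 31, January 31, February 2028 29, March 31
Days into April 2028: 16
Total = 2 + 30 + 31 + 30 + 31 + 31 + 29 + 31 + 16 = 231 days


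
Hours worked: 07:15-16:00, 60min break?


7h 45m (465 minutes)

Total time = (16×60+0) - (7×60+15)
= 960 - 435 = 525 min
Minus break: 525 - 60 = 465 min
= 7h 45m


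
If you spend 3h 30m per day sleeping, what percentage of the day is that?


Time: 210 minutes
Day: 1440 minutes
Percentage = (210/1440) × 100 ≈ 14.6%

14.6%


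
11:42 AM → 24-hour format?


Input: 11:42 AM
AM hour stays: 11

11:42


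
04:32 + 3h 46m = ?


Start: 272 minutes from midnight
Add: 226 minutes
Total: 498 minutes
Hours: 498 ÷ 60 = 8 remainder 18

08:18


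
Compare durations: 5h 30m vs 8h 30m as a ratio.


Duration 1: 330 minutes
Duration 2: 510 minutes
Ratio = 330:510
GCD = 30
Simplified = 11:17
As a decimal: 11/17 ≈ 0.65

11:17 (0.65)


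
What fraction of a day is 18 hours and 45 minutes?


Total minutes: 18×60 + 45 = 1125
Day = 24×60 = 1440 minutes
Fraction = 1125/1440 ≈ 0.7813
As a percentage: 1125/1440 × 100 ≈ 78.13%

0.7813 (78.13%)


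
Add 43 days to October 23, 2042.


Start: October 23, 2042
Add 43 days
October 23 → November 1: 31 - 23 + 1 = 9 days (43 - 9 = 34 left)
November 1 → December 1: 30 - 1 + 1 = 30 days (34 - 30 = 4 left)
December 1 + 4 = December 5, 2042

December 5, 2042


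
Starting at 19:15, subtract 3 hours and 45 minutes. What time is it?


Start: 1155 minutes from midnight
Subtract: 225 minutes
Remaining: 1155 - 225 = 930
Hours: 15, Minutes: 30

15:30


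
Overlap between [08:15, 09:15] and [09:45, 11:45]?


0 minutes

Meeting A: 495-555 (in minutes from midnight)
Meeting B: 585-705
Overlap start = max(495, 585) = 585
Overlap end = min(555, 705) = 555
Overlap = max(0, 555 - 585) = 0 min


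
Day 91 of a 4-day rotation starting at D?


Shift B

Shifts: A, B, C, D
Start: D (index 3)
Day 91: (3 + 91 - 1) mod 4
= 93 mod 4
= 1
Index 1 → shift B


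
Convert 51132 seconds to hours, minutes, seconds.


14h 12m 12s

Hours: 51132 ÷ 3600 = 14 remainder 732
Minutes: 732 ÷ 60 = 12 remainder 12
Seconds: 12


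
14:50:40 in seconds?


53440 seconds

Hours: 14 × 3600 = 50400
Minutes: 50 × 60 = 3000
Seconds: 40
Total = 50400 + 3000 + 40 = 53440


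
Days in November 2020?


30 days

Month: November (month 11)
November has 30 days


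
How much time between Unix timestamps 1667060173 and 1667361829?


301656 seconds (83.8 hours / 3.49 days)

Difference = 1667361829 - 1667060173 = 301656 seconds
In hours: 301656 / 3600 ≈ 83.8
In days: 301656 / 86400 ≈ 3.49


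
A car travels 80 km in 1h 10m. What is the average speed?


Distance: 80 km
Time: 1h 10m = 70 min = 70/60 = 7/6 hours
Speed = 80 ÷ (7/6) = 80 × 6 / 7 = 480/7 ≈ 68.6 km/h

68.6 km/h


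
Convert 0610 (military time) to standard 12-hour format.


Hour: 6
6 < 12 → AM

6:10 AM


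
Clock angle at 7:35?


Hour hand = 7×30 + 35×0.5 = 227.5°
Minute hand = 35×6 = 210°
Difference = |227.5 - 210| = 17.5°

17.5°


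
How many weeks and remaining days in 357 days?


51 weeks 0 days

Weeks: 357 ÷ 7 = 51 remainder 0


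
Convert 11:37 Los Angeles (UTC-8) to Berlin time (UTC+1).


Time difference = UTC+1 - UTC-8 = +9 hours
New hour = (11 + 9) mod 24
= 20 mod 24 = 20
Minutes unchanged → 20:37

20:37


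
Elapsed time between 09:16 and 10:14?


0h 58m

End time in minutes: 10×60 + 14 = 614
Start time in minutes: 9×60 + 16 = 556
Difference = 614 - 556 = 58 minutes
= 0 hours 58 minutes


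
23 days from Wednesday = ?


Start: Wednesday (index 2)
(2 + 23) mod 7
= 25 mod 7
= 4
Index 4 → Friday

Friday


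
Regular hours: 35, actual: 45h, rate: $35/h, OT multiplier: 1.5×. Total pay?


$1750.00

Regular: 35h × $35 = $1225.00
Overtime: 45 - 35 = 10h
OT pay: 10h × $35 × 1.5 = $525.00
Total = $1225.00 + $525.00 = $1750.00


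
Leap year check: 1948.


Yes

Rules: divisible by 4 AND (not by 100 OR by 400)
1948 ÷ 4 = 487 exactly → divisible by 4
1948 ÷ 100 = 19 remainder 48 → not divisible by 100
Divisible by 4 but not by 100 → leap year


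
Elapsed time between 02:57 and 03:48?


0h 51m

End time in minutes: 3×60 + 48 = 228
Start time in minutes: 2×60 + 57 = 177
Difference = 228 - 177 = 51 minutes
= 0 hours 51 minutes


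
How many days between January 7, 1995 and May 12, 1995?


From January 7, 1995 to May 12, 1995
Rest of January 1995: 31 - 7 = 24
Full months: February 1995 28, March 31, April 30
Days into May 1995: 12
Total = 24 + 28 + 31 + 30 + 12 = 125 days

125 days


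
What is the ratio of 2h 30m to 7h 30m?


1:3 (0.33)

Duration 1: 150 minutes
Duration 2: 450 minutes
Ratio = 150:450
GCD = 150
Simplified = 1:3
As a decimal: 1/3 ≈ 0.33


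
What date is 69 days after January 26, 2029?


Start: January 26, 2029
Add 69 days
January 26 → February 1: 31 - 26 + 1 = 6 days (69 - 6 = 63 left)
February 1 → March 1: 28 - 1 + 1 = 28 days (63 - 28 = 35 left)
March 1 → April 1: 31 - 1 + 1 = 31 days (35 - 31 = 4 left)
April 1 + 4 = April 5, 2029

April 5, 2029


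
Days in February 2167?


28 days

Month: February (month 2)
February: 28 or 29 (leap year)
2167 leap year? No


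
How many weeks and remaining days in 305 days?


Weeks: 305 ÷ 7 = 43 remainder 4

43 weeks 4 days


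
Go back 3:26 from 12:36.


09:10

Start: 756 minutes from midnight
Subtract: 206 minutes
Remaining: 756 - 206 = 550
Hours: 9, Minutes: 10


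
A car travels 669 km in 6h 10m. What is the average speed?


108.5 km/h

Distance: 669 km
Time: 6h 10m = 370 min = 370/60 = 37/6 hours
Speed = 669 ÷ (37/6) = 669 × 6 / 37 = 4014/37 ≈ 108.5 km/h


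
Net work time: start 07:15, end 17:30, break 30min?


9h 45m (585 minutes)

Total time = (17×60+30) - (7×60+15)
= 1050 - 435 = 615 min
Minus break: 615 - 30 = 585 min
= 9h 45m


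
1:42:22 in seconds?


Hours: 1 × 3600 = 3600
Minutes: 42 × 60 = 2520
Seconds: 22
Total = 3600 + 2520 + 22 = 6142

6142 seconds


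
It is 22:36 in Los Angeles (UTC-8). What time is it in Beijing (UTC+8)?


14:36 (next day)

Time difference = UTC+8 - UTC-8 = +16 hours
New hour = (22 + 16) mod 24
= 38 mod 24 = 14
Minutes unchanged → 14:36; 38 ≥ 24 → next day


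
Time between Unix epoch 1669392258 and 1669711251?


318993 seconds (88.6 hours / 3.69 days)

Difference = 1669711251 - 1669392258 = 318993 seconds
In hours: 318993 / 3600 ≈ 88.6
In days: 318993 / 86400 ≈ 3.69


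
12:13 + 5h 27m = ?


17:40

Start: 733 minutes from midnight
Add: 327 minutes
Total: 1060 minutes
Hours: 1060 ÷ 60 = 17 remainder 40


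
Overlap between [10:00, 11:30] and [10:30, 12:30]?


60 minutes

Meeting A: 600-690 (in minutes from midnight)
Meeting B: 630-750
Overlap start = max(600, 630) = 630
Overlap end = min(690, 750) = 690
Overlap = max(0, 690 - 630) = 60 min


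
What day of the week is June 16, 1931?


Tuesday

Zeller's congruence:
q=16, m=6, k=31, j=19
h = (16 + ⌊13×7/5⌋ + 31 + ⌊31/4⌋ + ⌊19/4⌋ - 2×19) mod 7
= (16 + 18 + 31 + 7 + 4 - 38) mod 7
= 38 mod 7 = 3
h=3 → Tuesday


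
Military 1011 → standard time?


10:11 AM

Hour: 10
10 < 12 → AM


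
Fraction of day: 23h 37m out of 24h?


Total minutes: 23×60 + 37 = 1417
Day = 24×60 = 1440 minutes
Fraction = 1417/1440 ≈ 0.9840
As a percentage: 1417/1440 × 100 ≈ 98.40%

0.9840 (98.40%)


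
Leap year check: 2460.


Yes

Rules: divisible by 4 AND (not by 100 OR by 400)
2460 ÷ 4 = 615 exactly → divisible by 4
2460 ÷ 100 = 24 remainder 60 → not divisible by 100
Divisible by 4 but not by 100 → leap year


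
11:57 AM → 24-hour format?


11:57

Input: 11:57 AM
AM hour stays: 11


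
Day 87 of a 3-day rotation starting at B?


Shifts: A, B, C
Start: B (index 1)
Day 87: (1 + 87 - 1) mod 3
= 87 mod 3
= 0
Index 0 → shift A

Shift A


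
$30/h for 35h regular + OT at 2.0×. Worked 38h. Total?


Regular: 35h × $30 = $1050.00
Overtime: 38 - 35 = 3h
OT pay: 3h × $30 × 2.0 = $180.00
Total = $1050.00 + $180.00 = $1230.00

$1230.00


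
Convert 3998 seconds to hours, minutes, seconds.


1h 6m 38s

Hours: 3998 ÷ 3600 = 1 remainder 398
Minutes: 398 ÷ 60 = 6 remainder 38
Seconds: 38


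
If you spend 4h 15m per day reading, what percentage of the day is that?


Time: 255 minutes
Day: 1440 minutes
Percentage = (255/1440) × 100 ≈ 17.7%

17.7%


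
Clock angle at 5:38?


Hour hand = 5×30 + 38×0.5 = 169.0°
Minute hand = 38×6 = 228°
Difference = |169.0 - 228| = 59.0°

59.0°


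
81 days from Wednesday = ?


Start: Wednesday (index 2)
(2 + 81) mod 7
= 83 mod 7
= 6
Index 6 → Sunday

Sunday


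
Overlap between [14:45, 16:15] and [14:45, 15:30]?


Meeting A: 885-975 (in minutes from midnight)
Meeting B: 885-930
Overlap start = max(885, 885) = 885
Overlap end = min(975, 930) = 930
Overlap = max(0, 930 - 885) = 45 min

45 minutes


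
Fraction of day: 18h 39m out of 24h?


0.7771 (77.71%)

Total minutes: 18×60 + 39 = 1119
Day = 24×60 = 1440 minutes
Fraction = 1119/1440 ≈ 0.7771
As a percentage: 1119/1440 × 100 ≈ 77.71%


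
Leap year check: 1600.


Rules: divisible by 4 AND (not by 100 OR by 400)
1600 ÷ 4 = 400 exactly → divisible by 4
1600 ÷ 100 = 16 exactly → divisible by 100
1600 ÷ 400 = 4 exactly → divisible by 400
Divisible by 400 → leap year

Yes


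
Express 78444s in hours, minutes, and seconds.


Hours: 78444 ÷ 3600 = 21 remainder 2844
Minutes: 2844 ÷ 60 = 47 remainder 24
Seconds: 24

21h 47m 24s


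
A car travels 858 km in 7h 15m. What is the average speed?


118.3 km/h

Distance: 858 km
Time: 7h 15m = 435 min = 435/60 = 29/4 hours
Speed = 858 ÷ (29/4) = 858 × 4 / 29 = 3432/29 ≈ 118.3 km/h


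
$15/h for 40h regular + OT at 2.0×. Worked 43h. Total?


Regular: 40h × $15 = $600.00
Overtime: 43 - 40 = 3h
OT pay: 3h × $15 × 2.0 = $90.00
Total = $600.00 + $90.00 = $690.00

$690.00


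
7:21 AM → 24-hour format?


Input: 7:21 AM
AM hour stays: 7

07:21


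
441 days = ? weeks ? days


63 weeks 0 days

Weeks: 441 ÷ 7 = 63 remainder 0


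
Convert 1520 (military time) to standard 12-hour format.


Hour: 15
15 - 12 = 3 → PM

3:20 PM


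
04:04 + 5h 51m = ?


09:55

Start: 244 minutes from midnight
Add: 351 minutes
Total: 595 minutes
Hours: 595 ÷ 60 = 9 remainder 55


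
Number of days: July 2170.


31 days

Month: July (month 7)
July has 31 days


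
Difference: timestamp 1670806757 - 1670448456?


Difference = 1670806757 - 1670448456 = 358301 seconds
In hours: 358301 / 3600 ≈ 99.5
In days: 358301 / 86400 ≈ 4.15

358301 seconds (99.5 hours / 4.15 days)


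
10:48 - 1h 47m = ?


Start: 648 minutes from midnight
Subtract: 107 minutes
Remaining: 648 - 107 = 541
Hours: 9, Minutes: 1

09:01


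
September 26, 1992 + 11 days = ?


October 7, 1992

Start: September 26, 1992
Add 11 days
September 26 → October 1: 30 - 26 + 1 = 5 days (11 - 5 = 6 left)
October 1 + 6 = October 7, 1992


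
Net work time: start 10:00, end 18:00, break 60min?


7h 0m (420 minutes)

Total time = (18×60+0) - (10×60+0)
= 1080 - 600 = 480 min
Minus break: 480 - 60 = 420 min
= 7h 0m


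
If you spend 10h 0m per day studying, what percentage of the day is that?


Time: 600 minutes
Day: 1440 minutes
Percentage = (600/1440) × 100 ≈ 41.7%

41.7%


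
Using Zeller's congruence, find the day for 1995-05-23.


Zeller's congruence:
q=23, m=5, k=95, j=19
h = (23 + ⌊13×6/5⌋ + 95 + ⌊95/4⌋ + ⌊19/4⌋ - 2×19) mod 7
= (23 + 15 + 95 + 23 + 4 - 38) mod 7
= 122 mod 7 = 3
h=3 → Tuesday

Tuesday


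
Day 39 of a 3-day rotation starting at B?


Shifts: A, B, C
Start: B (index 1)
Day 39: (1 + 39 - 1) mod 3
= 39 mod 3
= 0
Index 0 → shift A

Shift A


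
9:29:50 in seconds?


Hours: 9 × 3600 = 32400
Minutes: 29 × 60 = 1740
Seconds: 50
Total = 32400 + 1740 + 50 = 34190

34190 seconds


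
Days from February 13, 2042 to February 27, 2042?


14 days

From February 13, 2042 to February 27, 2042
Same month: 27 - 13 = 14 days


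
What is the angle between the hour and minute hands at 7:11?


149.5°

Hour hand = 7×30 + 11×0.5 = 215.5°
Minute hand = 11×6 = 66°
Difference = |215.5 - 66| = 149.5°


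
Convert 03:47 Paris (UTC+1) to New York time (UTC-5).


Time difference = UTC-5 - UTC+1 = -6 hours
New hour = (3 -6) mod 24
= -3 mod 24 = 21
Minutes unchanged → 21:47; -3 < 0 → previous day

21:47 (previous day)


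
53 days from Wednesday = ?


Sunday

Start: Wednesday (index 2)
(2 + 53) mod 7
= 55 mod 7
= 6
Index 6 → Sunday


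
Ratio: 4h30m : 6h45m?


Duration 1: 270 minutes
Duration 2: 405 minutes
Ratio = 270:405
GCD = 135
Simplified = 2:3
As a decimal: 2/3 ≈ 0.67

2:3 (0.67)


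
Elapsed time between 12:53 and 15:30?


2h 37m

End time in minutes: 15×60 + 30 = 930
Start time in minutes: 12×60 + 53 = 773
Difference = 930 - 773 = 157 minutes
= 2 hours 37 minutes


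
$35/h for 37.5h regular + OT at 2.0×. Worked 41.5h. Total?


$1592.50

Regular: 37.5h × $35 = $1312.50
Overtime: 41.5 - 37.5 = 4.0h
OT pay: 4.0h × $35 × 2.0 = $280.00
Total = $1312.50 + $280.00 = $1592.50


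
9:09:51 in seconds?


32991 seconds

Hours: 9 × 3600 = 32400
Minutes: 9 × 60 = 540
Seconds: 51
Total = 32400 + 540 + 51 = 32991


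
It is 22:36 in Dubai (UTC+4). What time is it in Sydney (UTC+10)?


Time difference = UTC+10 - UTC+4 = +6 hours
New hour = (22 + 6) mod 24
= 28 mod 24 = 4
Minutes unchanged → 04:36; 28 ≥ 24 → next day

04:36 (next day)


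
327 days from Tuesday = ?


Sunday

Start: Tuesday (index 1)
(1 + 327) mod 7
= 328 mod 7
= 6
Index 6 → Sunday


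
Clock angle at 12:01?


5.5°

Hour hand (12 ≡ 0 on the dial): 0×30 + 1×0.5 = 0.5°
Minute hand = 1×6 = 6°
Difference = |0.5 - 6| = 5.5°


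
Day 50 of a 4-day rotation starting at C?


Shift D

Shifts: A, B, C, D
Start: C (index 2)
Day 50: (2 + 50 - 1) mod 4
= 51 mod 4
= 3
Index 3 → shift D


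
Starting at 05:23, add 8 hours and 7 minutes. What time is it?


13:30

Start: 323 minutes from midnight
Add: 487 minutes
Total: 810 minutes
Hours: 810 ÷ 60 = 13 remainder 30


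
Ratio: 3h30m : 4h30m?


Duration 1: 210 minutes
Duration 2: 270 minutes
Ratio = 210:270
GCD = 30
Simplified = 7:9
As a decimal: 7/9 ≈ 0.78

7:9 (0.78)


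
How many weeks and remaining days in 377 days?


Weeks: 377 ÷ 7 = 53 remainder 6

53 weeks 6 days


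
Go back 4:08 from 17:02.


12:54

Start: 1022 minutes from midnight
Subtract: 248 minutes
Remaining: 1022 - 248 = 774
Hours: 12, Minutes: 54


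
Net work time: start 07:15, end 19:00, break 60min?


10h 45m (645 minutes)

Total time = (19×60+0) - (7×60+15)
= 1140 - 435 = 705 min
Minus break: 705 - 60 = 645 min
= 10h 45m


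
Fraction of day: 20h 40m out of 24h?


0.8611 (86.11%)

Total minutes: 20×60 + 40 = 1240
Day = 24×60 = 1440 minutes
Fraction = 1240/1440 ≈ 0.8611
As a percentage: 1240/1440 × 100 ≈ 86.11%


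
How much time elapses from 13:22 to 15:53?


End time in minutes: 15×60 + 53 = 953
Start time in minutes: 13×60 + 22 = 802
Difference = 953 - 802 = 151 minutes
= 2 hours 31 minutes

2h 31m


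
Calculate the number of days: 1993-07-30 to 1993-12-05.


From July 30, 1993 to December 5, 1993
Rest of July 1993: 31 - 30 = 1
Full months: August 31, September 30, October 31, November 30
Days into December 1993: 5
Total = 1 + 31 + 30 + 31 + 30 + 5 = 128 days

128 days


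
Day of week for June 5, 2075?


Wednesday

Zeller's congruence:
q=5, m=6, k=75, j=20
h = (5 + ⌊13×7/5⌋ + 75 + ⌊75/4⌋ + ⌊20/4⌋ - 2×20) mod 7
= (5 + 18 + 75 + 18 + 5 - 40) mod 7
= 81 mod 7 = 4
h=4 → Wednesday


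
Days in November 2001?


Month: November (month 11)
November has 30 days

30 days


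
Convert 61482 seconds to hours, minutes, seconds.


17h 4m 42s

Hours: 61482 ÷ 3600 = 17 remainder 282
Minutes: 282 ÷ 60 = 4 remainder 42
Seconds: 42


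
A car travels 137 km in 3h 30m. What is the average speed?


39.1 km/h

Distance: 137 km
Time: 3h 30m = 210 min = 210/60 = 7/2 hours
Speed = 137 ÷ (7/2) = 137 × 2 / 7 = 274/7 ≈ 39.1 km/h


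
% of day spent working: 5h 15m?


21.9%

Time: 315 minutes
Day: 1440 minutes
Percentage = (315/1440) × 100 ≈ 21.9%


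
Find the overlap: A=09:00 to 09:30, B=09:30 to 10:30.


Meeting A: 540-570 (in minutes from midnight)
Meeting B: 570-630
Overlap start = max(540, 570) = 570
Overlap end = min(570, 630) = 570
Overlap = max(0, 570 - 570) = 0 min

0 minutes


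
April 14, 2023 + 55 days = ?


Start: April 14, 2023
Add 55 days
April 14 → May 1: 30 - 14 + 1 = 17 days (55 - 17 = 38 left)
May 1 → June 1: 31 - 1 + 1 = 31 days (38 - 31 = 7 left)
June 1 + 7 = June 8, 2023

June 8, 2023


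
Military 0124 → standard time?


1:24 AM

Hour: 1
1 < 12 → AM


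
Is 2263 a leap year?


Rules: divisible by 4 AND (not by 100 OR by 400)
2263 ÷ 4 = 565 remainder 3 → not divisible by 4
Not divisible by 4 → not a leap year

No


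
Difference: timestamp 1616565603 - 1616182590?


Difference = 1616565603 - 1616182590 = 383013 seconds
In hours: 383013 / 3600 ≈ 106.4
In days: 383013 / 86400 ≈ 4.43

383013 seconds (106.4 hours / 4.43 days)


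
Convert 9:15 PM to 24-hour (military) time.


Input: 9:15 PM
PM: 9 + 12 = 21

21:15


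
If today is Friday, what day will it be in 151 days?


Start: Friday (index 4)
(4 + 151) mod 7
= 155 mod 7
= 1
Index 1 → Tuesday

Tuesday


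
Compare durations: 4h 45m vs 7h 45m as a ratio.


Duration 1: 285 minutes
Duration 2: 465 minutes
Ratio = 285:465
GCD = 15
Simplified = 19:31
As a decimal: 19/31 ≈ 0.61

19:31 (0.61)


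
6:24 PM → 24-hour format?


Input: 6:24 PM
PM: 6 + 12 = 18

18:24


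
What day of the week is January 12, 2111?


Monday

Zeller's congruence:
q=12, m=13, k=10, j=21
h = (12 + ⌊13×14/5⌋ + 10 + ⌊10/4⌋ + ⌊21/4⌋ - 2×21) mod 7
= (12 + 36 + 10 + 2 + 5 - 42) mod 7
= 23 mod 7 = 2
h=2 → Monday


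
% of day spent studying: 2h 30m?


10.4%

Time: 150 minutes
Day: 1440 minutes
Percentage = (150/1440) × 100 ≈ 10.4%


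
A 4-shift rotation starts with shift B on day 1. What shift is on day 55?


Shift D

Shifts: A, B, C, D
Start: B (index 1)
Day 55: (1 + 55 - 1) mod 4
= 55 mod 4
= 3
Index 3 → shift D


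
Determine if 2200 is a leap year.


No

Rules: divisible by 4 AND (not by 100 OR by 400)
2200 ÷ 4 = 550 exactly → divisible by 4
2200 ÷ 100 = 22 exactly → divisible by 100
2200 ÷ 400 = 5 remainder 200 → not divisible by 400
Divisible by 100 but not by 400 → not a leap year


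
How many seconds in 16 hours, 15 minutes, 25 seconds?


Hours: 16 × 3600 = 57600
Minutes: 15 × 60 = 900
Seconds: 25
Total = 57600 + 900 + 25 = 58525

58525 seconds


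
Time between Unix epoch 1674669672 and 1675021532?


351860 seconds (97.7 hours / 4.07 days)

Difference = 1675021532 - 1674669672 = 351860 seconds
In hours: 351860 / 3600 ≈ 97.7
In days: 351860 / 86400 ≈ 4.07


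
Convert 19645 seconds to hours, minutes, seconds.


5h 27m 25s

Hours: 19645 ÷ 3600 = 5 remainder 1645
Minutes: 1645 ÷ 60 = 27 remainder 25
Seconds: 25


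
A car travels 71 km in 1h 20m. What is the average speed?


53.3 km/h

Distance: 71 km
Time: 1h 20m = 80 min = 80/60 = 4/3 hours
Speed = 71 ÷ (4/3) = 71 × 3 / 4 = 213/4 ≈ 53.3 km/h


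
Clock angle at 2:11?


Hour hand = 2×30 + 11×0.5 = 65.5°
Minute hand = 11×6 = 66°
Difference = |65.5 - 66| = 0.5°

0.5°


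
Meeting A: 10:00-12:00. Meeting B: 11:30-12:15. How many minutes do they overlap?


Meeting A: 600-720 (in minutes from midnight)
Meeting B: 690-735
Overlap start = max(600, 690) = 690
Overlap end = min(720, 735) = 720
Overlap = max(0, 720 - 690) = 30 min

30 minutes


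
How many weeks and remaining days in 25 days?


3 weeks 4 days

Weeks: 25 ÷ 7 = 3 remainder 4


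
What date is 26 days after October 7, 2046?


Start: October 7, 2046
Add 26 days
October 7 → November 1: 31 - 7 + 1 = 25 days (26 - 25 = 1 left)
November 1 + 1 = November 2, 2046

November 2, 2046


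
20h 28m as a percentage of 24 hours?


Total minutes: 20×60 + 28 = 1228
Day = 24×60 = 1440 minutes
Fraction = 1228/1440 ≈ 0.8528
As a percentage: 1228/1440 × 100 ≈ 85.28%

0.8528 (85.28%)


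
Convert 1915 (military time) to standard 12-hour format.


Hour: 19
19 - 12 = 7 → PM

7:15 PM


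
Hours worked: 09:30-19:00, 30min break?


9h 0m (540 minutes)

Total time = (19×60+0) - (9×60+30)
= 1140 - 570 = 570 min
Minus break: 570 - 30 = 540 min
= 9h 0m


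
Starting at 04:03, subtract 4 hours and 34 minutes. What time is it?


23:29

Start: 243 minutes from midnight
Subtract: 274 minutes
Remaining: 243 - 274 = -31
Negative → add 24×60 = 1409
Hours: 23, Minutes: 29


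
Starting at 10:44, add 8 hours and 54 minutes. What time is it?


Start: 644 minutes from midnight
Add: 534 minutes
Total: 1178 minutes
Hours: 1178 ÷ 60 = 19 remainder 38

19:38


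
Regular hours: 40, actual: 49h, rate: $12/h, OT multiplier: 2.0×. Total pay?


Regular: 40h × $12 = $480.00
Overtime: 49 - 40 = 9h
OT pay: 9h × $12 × 2.0 = $216.00
Total = $480.00 + $216.00 = $696.00

$696.00


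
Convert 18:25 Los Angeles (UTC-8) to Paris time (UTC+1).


03:25 (next day)

Time difference = UTC+1 - UTC-8 = +9 hours
New hour = (18 + 9) mod 24
= 27 mod 24 = 3
Minutes unchanged → 03:25; 27 ≥ 24 → next day


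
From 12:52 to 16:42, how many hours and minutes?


End time in minutes: 16×60 + 42 = 1002
Start time in minutes: 12×60 + 52 = 772
Difference = 1002 - 772 = 230 minutes
= 3 hours 50 minutes

3h 50m


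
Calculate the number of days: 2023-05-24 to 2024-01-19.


240 days

From May 24, 2023 to January 19, 2024
Rest of May 2023: 31 - 24 = 7
Full months: June 30, July 31, August 31, September 30, October 31, November 30, December 31
Days into January 2024: 19
Total = 7 + 30 + 31 + 31 + 30 + 31 + 30 + 31 + 19 = 240 days


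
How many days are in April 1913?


Month: April (month 4)
April has 30 days

30 days


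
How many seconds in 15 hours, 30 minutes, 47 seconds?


55847 seconds

Hours: 15 × 3600 = 54000
Minutes: 30 × 60 = 1800
Seconds: 47
Total = 54000 + 1800 + 47 = 55847


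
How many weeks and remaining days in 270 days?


38 weeks 4 days

Weeks: 270 ÷ 7 = 38 remainder 4


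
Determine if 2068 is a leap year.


Rules: divisible by 4 AND (not by 100 OR by 400)
2068 ÷ 4 = 517 exactly → divisible by 4
2068 ÷ 100 = 20 remainder 68 → not divisible by 100
Divisible by 4 but not by 100 → leap year

Yes


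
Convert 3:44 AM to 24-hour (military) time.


03:44

Input: 3:44 AM
AM hour stays: 3


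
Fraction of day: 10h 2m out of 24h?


0.4181 (41.81%)

Total minutes: 10×60 + 2 = 602
Day = 24×60 = 1440 minutes
Fraction = 602/1440 ≈ 0.4181
As a percentage: 602/1440 × 100 ≈ 41.81%


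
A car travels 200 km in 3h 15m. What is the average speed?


61.5 km/h

Distance: 200 km
Time: 3h 15m = 195 min = 195/60 = 13/4 hours
Speed = 200 ÷ (13/4) = 200 × 4 / 13 = 800/13 ≈ 61.5 km/h


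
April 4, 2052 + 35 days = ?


May 9, 2052

Start: April 4, 2052
Add 35 days
April 4 → May 1: 30 - 4 + 1 = 27 days (35 - 27 = 8 left)
May 1 + 8 = May 9, 2052


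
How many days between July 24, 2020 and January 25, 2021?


From July 24, 2020 to January 25, 2021
Rest of July 2020: 31 - 24 = 7
Full months: August 31, September 30, October 31, November 30, December 31
Days into January 2021: 25
Total = 7 + 31 + 30 + 31 + 30 + 31 + 25 = 185 days

185 days


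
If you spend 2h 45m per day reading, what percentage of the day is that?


Time: 165 minutes
Day: 1440 minutes
Percentage = (165/1440) × 100 ≈ 11.5%

11.5%


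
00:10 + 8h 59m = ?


Start: 10 minutes from midnight
Add: 539 minutes
Total: 549 minutes
Hours: 549 ÷ 60 = 9 remainder 9

09:09


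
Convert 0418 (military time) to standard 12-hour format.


Hour: 4
4 < 12 → AM

4:18 AM


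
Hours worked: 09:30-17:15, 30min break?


Total time = (17×60+15) - (9×60+30)
= 1035 - 570 = 465 min
Minus break: 465 - 30 = 435 min
= 7h 15m

7h 15m (435 minutes)


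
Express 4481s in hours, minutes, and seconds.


Hours: 4481 ÷ 3600 = 1 remainder 881
Minutes: 881 ÷ 60 = 14 remainder 41
Seconds: 41

1h 14m 41s


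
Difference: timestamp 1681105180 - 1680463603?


641577 seconds (178.2 hours / 7.43 days)

Difference = 1681105180 - 1680463603 = 641577 seconds
In hours: 641577 / 3600 ≈ 178.2
In days: 641577 / 86400 ≈ 7.43


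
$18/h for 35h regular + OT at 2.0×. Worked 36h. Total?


Regular: 35h × $18 = $630.00
Overtime: 36 - 35 = 1h
OT pay: 1h × $18 × 2.0 = $36.00
Total = $630.00 + $36.00 = $666.00

$666.00


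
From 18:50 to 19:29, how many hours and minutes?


0h 39m

End time in minutes: 19×60 + 29 = 1169
Start time in minutes: 18×60 + 50 = 1130
Difference = 1169 - 1130 = 39 minutes
= 0 hours 39 minutes


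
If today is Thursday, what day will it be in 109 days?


Monday

Start: Thursday (index 3)
(3 + 109) mod 7
= 112 mod 7
= 0
Index 0 → Monday


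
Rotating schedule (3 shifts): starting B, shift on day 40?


Shifts: A, B, C
Start: B (index 1)
Day 40: (1 + 40 - 1) mod 3
= 40 mod 3
= 1
Index 1 → shift B

Shift B


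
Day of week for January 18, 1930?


Zeller's congruence:
q=18, m=13, k=29, j=19
h = (18 + ⌊13×14/5⌋ + 29 + ⌊29/4⌋ + ⌊19/4⌋ - 2×19) mod 7
= (18 + 36 + 29 + 7 + 4 - 38) mod 7
= 56 mod 7 = 0
h=0 → Saturday

Saturday


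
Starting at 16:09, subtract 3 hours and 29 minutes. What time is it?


12:40

Start: 969 minutes from midnight
Subtract: 209 minutes
Remaining: 969 - 209 = 760
Hours: 12, Minutes: 40


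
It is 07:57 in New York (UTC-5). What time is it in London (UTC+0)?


Time difference = UTC+0 - UTC-5 = +5 hours
New hour = (7 + 5) mod 24
= 12 mod 24 = 12
Minutes unchanged → 12:57

12:57


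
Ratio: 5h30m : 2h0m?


Duration 1: 330 minutes
Duration 2: 120 minutes
Ratio = 330:120
GCD = 30
Simplified = 11:4
As a decimal: 11/4 = 2.75

11:4 (2.75)


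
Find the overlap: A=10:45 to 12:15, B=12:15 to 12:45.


0 minutes

Meeting A: 645-735 (in minutes from midnight)
Meeting B: 735-765
Overlap start = max(645, 735) = 735
Overlap end = min(735, 765) = 735
Overlap = max(0, 735 - 735) = 0 min


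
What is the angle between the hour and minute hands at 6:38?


Hour hand = 6×30 + 38×0.5 = 199.0°
Minute hand = 38×6 = 228°
Difference = |199.0 - 228| = 29.0°

29.0°


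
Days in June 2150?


30 days

Month: June (month 6)
June has 30 days


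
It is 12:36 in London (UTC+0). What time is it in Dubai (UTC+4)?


16:36

Time difference = UTC+4 - UTC+0 = +4 hours
New hour = (12 + 4) mod 24
= 16 mod 24 = 16
Minutes unchanged → 16:36


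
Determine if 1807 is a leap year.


No

Rules: divisible by 4 AND (not by 100 OR by 400)
1807 ÷ 4 = 451 remainder 3 → not divisible by 4
Not divisible by 4 → not a leap year


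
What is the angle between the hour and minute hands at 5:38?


Hour hand = 5×30 + 38×0.5 = 169.0°
Minute hand = 38×6 = 228°
Difference = |169.0 - 228| = 59.0°

59.0°


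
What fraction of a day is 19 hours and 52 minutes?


0.8278 (82.78%)

Total minutes: 19×60 + 52 = 1192
Day = 24×60 = 1440 minutes
Fraction = 1192/1440 ≈ 0.8278
As a percentage: 1192/1440 × 100 ≈ 82.78%


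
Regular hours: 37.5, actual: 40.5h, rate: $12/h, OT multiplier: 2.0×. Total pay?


Regular: 37.5h × $12 = $450.00
Overtime: 40.5 - 37.5 = 3.0h
OT pay: 3.0h × $12 × 2.0 = $72.00
Total = $450.00 + $72.00 = $522.00

$522.00


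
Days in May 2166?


31 days

Month: May (month 5)
May has 31 days


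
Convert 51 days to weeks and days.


7 weeks 2 days

Weeks: 51 ÷ 7 = 7 remainder 2


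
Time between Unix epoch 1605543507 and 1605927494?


383987 seconds (106.7 hours / 4.44 days)

Difference = 1605927494 - 1605543507 = 383987 seconds
In hours: 383987 / 3600 ≈ 106.7
In days: 383987 / 86400 ≈ 4.44


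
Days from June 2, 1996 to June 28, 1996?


From June 2, 1996 to June 28, 1996
Same month: 28 - 2 = 26 days

26 days


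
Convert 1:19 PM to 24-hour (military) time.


Input: 1:19 PM
PM: 1 + 12 = 13

13:19


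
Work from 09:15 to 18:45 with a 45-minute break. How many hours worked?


8h 45m (525 minutes)

Total time = (18×60+45) - (9×60+15)
= 1125 - 555 = 570 min
Minus break: 570 - 45 = 525 min
= 8h 45m


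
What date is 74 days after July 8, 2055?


Start: July 8, 2055
Add 74 days
July 8 → August 1: 31 - 8 + 1 = 24 days (74 - 24 = 50 left)
August 1 → September 1: 31 - 1 + 1 = 31 days (50 - 31 = 19 left)
September 1 + 19 = September 20, 2055

September 20, 2055


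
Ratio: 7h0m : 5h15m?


4:3 (1.33)

Duration 1: 420 minutes
Duration 2: 315 minutes
Ratio = 420:315
GCD = 105
Simplified = 4:3
As a decimal: 4/3 ≈ 1.33


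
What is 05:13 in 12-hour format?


5:13 AM

Hour: 5
5 < 12 → AM


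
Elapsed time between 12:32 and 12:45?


End time in minutes: 12×60 + 45 = 765
Start time in minutes: 12×60 + 32 = 752
Difference = 765 - 752 = 13 minutes
= 0 hours 13 minutes

0h 13m


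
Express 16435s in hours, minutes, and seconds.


4h 33m 55s

Hours: 16435 ÷ 3600 = 4 remainder 2035
Minutes: 2035 ÷ 60 = 33 remainder 55
Seconds: 55


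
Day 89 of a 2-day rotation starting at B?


Shift B

Shifts: A, B
Start: B (index 1)
Day 89: (1 + 89 - 1) mod 2
= 89 mod 2
= 1
Index 1 → shift B


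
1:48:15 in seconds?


6495 seconds

Hours: 1 × 3600 = 3600
Minutes: 48 × 60 = 2880
Seconds: 15
Total = 3600 + 2880 + 15 = 6495


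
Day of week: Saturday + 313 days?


Thursday

Start: Saturday (index 5)
(5 + 313) mod 7
= 318 mod 7
= 3
Index 3 → Thursday


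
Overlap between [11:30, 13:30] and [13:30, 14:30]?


0 minutes

Meeting A: 690-810 (in minutes from midnight)
Meeting B: 810-870
Overlap start = max(690, 810) = 810
Overlap end = min(810, 870) = 810
Overlap = max(0, 810 - 810) = 0 min
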